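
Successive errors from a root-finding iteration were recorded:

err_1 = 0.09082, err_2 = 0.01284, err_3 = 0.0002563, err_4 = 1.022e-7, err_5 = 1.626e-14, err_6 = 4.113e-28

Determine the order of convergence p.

Consecutive ratios: err_6/err_5 = 4.113e-28/1.626e-14 = 2.52952e-14, err_5/err_4 = 1.626e-14/1.022e-7 = 1.591e-07.
p ≈ ln(2.52952e-14)/ln(1.591e-07) = -31.3082/-15.6537 ≈ 2.00.
So the convergence is quadratic (order 2).

2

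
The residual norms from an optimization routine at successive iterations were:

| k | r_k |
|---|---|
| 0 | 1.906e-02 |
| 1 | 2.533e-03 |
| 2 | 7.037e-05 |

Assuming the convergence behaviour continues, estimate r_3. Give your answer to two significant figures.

First estimate the order: p ≈ ln(r_2/r_1) / ln(r_1/r_0) = ln(7.037e-05/2.533e-03)/ln(2.533e-03/1.906e-02) = ln(0.0277813)/ln(0.132896) ≈ 1.7755.
Then r_3 ≈ r_2·(r_2/r_1)^p = 7.037e-05·(0.0277813)^1.7755 = 7.037e-05·0.00172537 ≈ 1.214e-07.

1.2e-7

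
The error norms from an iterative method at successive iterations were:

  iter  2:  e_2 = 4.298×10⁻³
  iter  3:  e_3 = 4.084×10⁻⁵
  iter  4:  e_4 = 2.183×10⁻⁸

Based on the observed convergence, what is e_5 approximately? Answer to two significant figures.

1.1e-13

First estimate the order: p ≈ ln(e_4/e_3) / ln(e_3/e_2) = ln(2.183×10⁻⁸/4.084×10⁻⁵)/ln(4.084×10⁻⁵/4.298×10⁻³) = ln(0.000534525)/ln(0.00950209) ≈ 1.6181.
Then e_5 ≈ e_4·(e_4/e_3)^p = 2.183×10⁻⁸·(0.000534525)^1.6181 = 2.183×10⁻⁸·5.07604e-06 ≈ 1.108e-13.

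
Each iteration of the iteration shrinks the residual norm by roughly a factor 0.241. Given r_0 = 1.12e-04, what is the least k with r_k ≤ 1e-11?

After k steps, r_k ≈ 1.12e-04·0.241^k.
Need 0.241^k ≤ 1e-11/1.12e-04 = 8.92857e-08.
k ≥ ln(8.92857e-08)/ln(0.241) = -16.2314/-1.42296 = 11.407.
Smallest integer k = 12.

12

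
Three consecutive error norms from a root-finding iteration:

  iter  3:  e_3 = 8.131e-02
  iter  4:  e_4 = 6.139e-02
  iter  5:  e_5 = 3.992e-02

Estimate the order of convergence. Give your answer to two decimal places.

1.53

p ≈ ln(e_5/e_4) / ln(e_4/e_3)
  = ln(3.992e-02/6.139e-02) / ln(6.139e-02/8.131e-02)
  = ln(0.650269) / ln(0.755012)
  = -0.43037 / -0.28102 ≈ 1.53146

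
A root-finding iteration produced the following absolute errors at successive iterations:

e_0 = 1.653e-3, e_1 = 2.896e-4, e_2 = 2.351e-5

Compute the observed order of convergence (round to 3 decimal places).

p ≈ ln(e_2/e_1) / ln(e_1/e_0)
  = ln(2.351e-5/2.896e-4) / ln(2.896e-4/1.653e-3)
  = ln(0.0811809) / ln(0.175197)
  = -2.511075 / -1.741844 ≈ 1.441619

1.442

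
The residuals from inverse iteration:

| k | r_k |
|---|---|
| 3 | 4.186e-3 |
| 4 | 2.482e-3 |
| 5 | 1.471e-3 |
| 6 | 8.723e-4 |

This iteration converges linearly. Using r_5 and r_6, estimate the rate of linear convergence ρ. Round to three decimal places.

ρ ≈ r_6/r_5 = 8.723e-4/1.471e-3 = 0.59300

0.593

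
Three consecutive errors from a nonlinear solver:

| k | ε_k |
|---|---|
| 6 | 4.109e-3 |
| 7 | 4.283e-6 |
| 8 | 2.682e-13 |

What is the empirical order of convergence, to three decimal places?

p ≈ ln(ε_8/ε_7) / ln(ε_7/ε_6)
  = ln(2.682e-13/4.283e-6) / ln(4.283e-6/4.109e-3)
  = ln(6.26197e-08) / ln(0.00104235)
  = -16.586186 / -6.866277 ≈ 2.415601

2.416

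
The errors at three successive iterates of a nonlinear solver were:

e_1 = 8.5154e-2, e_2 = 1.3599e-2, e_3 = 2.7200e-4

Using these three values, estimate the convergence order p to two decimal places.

2.13

p ≈ ln(e_3/e_2) / ln(e_2/e_1)
  = ln(2.7200e-4/1.3599e-2) / ln(1.3599e-2/8.5154e-2)
  = ln(0.0200015) / ln(0.159699)
  = -3.91195 / -1.83446 ≈ 2.13248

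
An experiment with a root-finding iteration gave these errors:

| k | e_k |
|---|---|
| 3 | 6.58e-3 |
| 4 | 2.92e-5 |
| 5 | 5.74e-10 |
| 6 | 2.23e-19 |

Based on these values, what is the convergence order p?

2

Consecutive ratios: e_6/e_5 = 2.23e-19/5.74e-10 = 3.88502e-10, e_5/e_4 = 5.74e-10/2.92e-5 = 1.96575e-05.
p ≈ ln(3.88502e-10)/ln(1.96575e-05) = -21.6687/-10.8370 ≈ 2.00.
So the convergence is quadratic (order 2).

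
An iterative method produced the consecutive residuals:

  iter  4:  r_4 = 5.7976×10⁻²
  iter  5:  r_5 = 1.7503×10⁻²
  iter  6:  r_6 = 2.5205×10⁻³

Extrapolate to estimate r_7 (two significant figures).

1.1e-4

First estimate the order: p ≈ ln(r_6/r_5) / ln(r_5/r_4) = ln(2.5205×10⁻³/1.7503×10⁻²)/ln(1.7503×10⁻²/5.7976×10⁻²) = ln(0.144004)/ln(0.301901) ≈ 1.6181.
Then r_7 ≈ r_6·(r_6/r_5)^p = 2.5205×10⁻³·(0.144004)^1.6181 = 2.5205×10⁻³·0.0434676 ≈ 0.0001096.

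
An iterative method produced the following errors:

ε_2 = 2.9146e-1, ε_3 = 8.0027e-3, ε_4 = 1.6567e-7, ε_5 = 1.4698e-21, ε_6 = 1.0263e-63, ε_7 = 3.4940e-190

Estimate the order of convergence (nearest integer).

3

Consecutive ratios: ε_7/ε_6 = 3.4940e-190/1.0263e-63 = 3.40446e-127, ε_6/ε_5 = 1.0263e-63/1.4698e-21 = 6.98258e-43.
p ≈ ln(3.40446e-127)/ln(6.98258e-43) = -291.2032/-97.0677 ≈ 3.00.
So the convergence is cubic (order 3).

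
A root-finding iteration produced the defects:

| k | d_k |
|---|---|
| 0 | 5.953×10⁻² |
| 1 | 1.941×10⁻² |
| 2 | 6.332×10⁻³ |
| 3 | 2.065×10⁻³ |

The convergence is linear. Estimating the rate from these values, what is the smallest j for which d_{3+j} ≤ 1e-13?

22

Rate ρ ≈ d_3/d_2 = 2.065×10⁻³/6.332×10⁻³ = 0.3261.
After j more steps, d_{3+j} ≈ 2.065×10⁻³·ρ^j; need ρ^j ≤ 1e-13/2.065×10⁻³ = 4.84262e-11.
j ≥ ln(4.84262e-11)/ln(0.3261) = -23.7510/-1.12055 = 21.196.
So 22 more iterations are needed.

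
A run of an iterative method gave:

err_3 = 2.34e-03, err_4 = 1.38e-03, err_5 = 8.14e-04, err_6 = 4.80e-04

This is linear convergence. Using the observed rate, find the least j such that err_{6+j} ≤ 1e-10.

Rate ρ ≈ err_6/err_5 = 4.80e-04/8.14e-04 = 0.5897.
After j more steps, err_{6+j} ≈ 4.80e-04·ρ^j; need ρ^j ≤ 1e-10/4.80e-04 = 2.08333e-07.
j ≥ ln(2.08333e-07)/ln(0.5897) = -15.3841/-0.52814 = 29.129.
So 30 more iterations are needed.

30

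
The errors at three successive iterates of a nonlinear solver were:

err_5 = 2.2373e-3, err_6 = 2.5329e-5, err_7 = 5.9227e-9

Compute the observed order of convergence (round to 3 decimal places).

p ≈ ln(err_7/err_6) / ln(err_6/err_5)
  = ln(5.9227e-9/2.5329e-5) / ln(2.5329e-5/2.2373e-3)
  = ln(0.000233831) / ln(0.0113212)
  = -8.360912 / -4.481078 ≈ 1.865826

1.866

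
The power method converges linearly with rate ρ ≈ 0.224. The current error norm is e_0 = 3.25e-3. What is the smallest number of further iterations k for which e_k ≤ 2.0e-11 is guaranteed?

13

After k steps, e_k ≈ 3.25e-3·0.224^k.
Need 0.224^k ≤ 2.0e-11/3.25e-3 = 6.15385e-09.
k ≥ ln(6.15385e-09)/ln(0.224) = -18.9062/-1.49611 = 12.637.
Smallest integer k = 13.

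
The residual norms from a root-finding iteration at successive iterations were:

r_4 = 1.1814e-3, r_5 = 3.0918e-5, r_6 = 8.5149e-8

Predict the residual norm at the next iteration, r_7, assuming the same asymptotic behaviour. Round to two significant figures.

First estimate the order: p ≈ ln(r_6/r_5) / ln(r_5/r_4) = ln(8.5149e-8/3.0918e-5)/ln(3.0918e-5/1.1814e-3) = ln(0.00275403)/ln(0.0261706) ≈ 1.6180.
Then r_7 ≈ r_6·(r_6/r_5)^p = 8.5149e-8·(0.00275403)^1.6180 = 8.5149e-8·7.20891e-05 ≈ 6.138e-12.

6.1e-12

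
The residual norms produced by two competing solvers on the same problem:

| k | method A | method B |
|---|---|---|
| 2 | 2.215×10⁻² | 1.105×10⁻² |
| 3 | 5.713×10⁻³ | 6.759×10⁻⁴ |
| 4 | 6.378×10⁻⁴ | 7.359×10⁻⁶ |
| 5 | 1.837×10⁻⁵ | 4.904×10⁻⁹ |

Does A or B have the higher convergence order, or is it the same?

Method A: p ≈ ln(1.837×10⁻⁵/6.378×10⁻⁴)/ln(6.378×10⁻⁴/5.713×10⁻³) ≈ 1.62.
Method B: p ≈ ln(4.904×10⁻⁹/7.359×10⁻⁶)/ln(7.359×10⁻⁶/6.759×10⁻⁴) ≈ 1.62.
Both orders ≈ 1.6 — effectively the same.

same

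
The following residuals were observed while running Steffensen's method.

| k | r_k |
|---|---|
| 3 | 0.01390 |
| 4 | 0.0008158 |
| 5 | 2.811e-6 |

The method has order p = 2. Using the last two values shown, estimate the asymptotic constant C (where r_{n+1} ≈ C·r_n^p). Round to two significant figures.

4.2

C ≈ r_5 / r_4^2
  = 2.811e-6 / (0.0008158)^2
  = 2.811e-6 / 6.6553e-07 ≈ 4.2237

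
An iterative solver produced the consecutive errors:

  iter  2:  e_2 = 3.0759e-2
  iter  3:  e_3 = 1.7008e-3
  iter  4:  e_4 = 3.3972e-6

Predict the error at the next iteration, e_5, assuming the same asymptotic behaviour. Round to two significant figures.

5.4e-12

First estimate the order: p ≈ ln(e_4/e_3) / ln(e_3/e_2) = ln(3.3972e-6/1.7008e-3)/ln(1.7008e-3/3.0759e-2) = ln(0.00199741)/ln(0.0552944) ≈ 2.1471.
Then e_5 ≈ e_4·(e_4/e_3)^p = 3.3972e-6·(0.00199741)^2.1471 = 3.3972e-6·1.59894e-06 ≈ 5.432e-12.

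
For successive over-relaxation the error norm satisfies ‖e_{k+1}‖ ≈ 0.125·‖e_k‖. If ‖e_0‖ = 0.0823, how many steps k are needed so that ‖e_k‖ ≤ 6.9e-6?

After k steps, ‖e_k‖ ≈ 0.0823·0.125^k.
Need 0.125^k ≤ 6.9e-6/0.0823 = 8.38396e-05.
k ≥ ln(8.38396e-05)/ln(0.125) = -9.3866/-2.07944 = 4.514.
Smallest integer k = 5.

5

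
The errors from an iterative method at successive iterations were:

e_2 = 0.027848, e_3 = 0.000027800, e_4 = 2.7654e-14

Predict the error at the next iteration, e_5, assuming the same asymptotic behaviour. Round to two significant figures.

First estimate the order: p ≈ ln(e_4/e_3) / ln(e_3/e_2) = ln(2.7654e-14/0.000027800)/ln(0.000027800/0.027848) = ln(9.94748e-10)/ln(0.000998276) ≈ 3.0000.
Then e_5 ≈ e_4·(e_4/e_3)^p = 2.7654e-14·(9.94748e-10)^3.0000 = 2.7654e-14·9.84327e-28 ≈ 2.722e-41.

2.7e-41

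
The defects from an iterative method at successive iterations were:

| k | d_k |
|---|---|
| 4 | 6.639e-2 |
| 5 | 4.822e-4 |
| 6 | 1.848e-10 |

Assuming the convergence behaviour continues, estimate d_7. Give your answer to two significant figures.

1.0e-29

First estimate the order: p ≈ ln(d_6/d_5) / ln(d_5/d_4) = ln(1.848e-10/4.822e-4)/ln(4.822e-4/6.639e-2) = ln(3.83243e-07)/ln(0.00726314) ≈ 3.0000.
Then d_7 ≈ d_6·(d_6/d_5)^p = 1.848e-10·(3.83243e-07)^3.0000 = 1.848e-10·5.62889e-20 ≈ 1.04e-29.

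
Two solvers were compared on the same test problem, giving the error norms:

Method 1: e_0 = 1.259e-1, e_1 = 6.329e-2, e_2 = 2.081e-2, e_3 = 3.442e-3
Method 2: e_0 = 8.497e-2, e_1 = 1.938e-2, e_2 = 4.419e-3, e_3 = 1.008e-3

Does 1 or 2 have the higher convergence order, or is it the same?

Method 1: p ≈ ln(3.442e-3/2.081e-2)/ln(2.081e-2/6.329e-2) ≈ 1.62.
Method 2: p ≈ ln(1.008e-3/4.419e-3)/ln(4.419e-3/1.938e-2) ≈ 1.00.
Method 1 has the higher order (≈1.6 vs ≈1.0).

1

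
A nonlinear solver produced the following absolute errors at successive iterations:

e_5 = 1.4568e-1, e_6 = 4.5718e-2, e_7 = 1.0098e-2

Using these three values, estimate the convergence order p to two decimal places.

p ≈ ln(e_7/e_6) / ln(e_6/e_5)
  = ln(1.0098e-2/4.5718e-2) / ln(4.5718e-2/1.4568e-1)
  = ln(0.220876) / ln(0.313825)
  = -1.51015 / -1.15892 ≈ 1.30307

1.30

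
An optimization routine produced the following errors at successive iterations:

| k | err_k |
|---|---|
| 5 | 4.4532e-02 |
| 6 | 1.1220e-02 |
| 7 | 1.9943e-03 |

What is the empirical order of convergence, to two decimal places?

p ≈ ln(err_7/err_6) / ln(err_6/err_5)
  = ln(1.9943e-03/1.1220e-02) / ln(1.1220e-02/4.4532e-02)
  = ln(0.177745) / ln(0.251954)
  = -1.72741 / -1.37851 ≈ 1.25310

1.25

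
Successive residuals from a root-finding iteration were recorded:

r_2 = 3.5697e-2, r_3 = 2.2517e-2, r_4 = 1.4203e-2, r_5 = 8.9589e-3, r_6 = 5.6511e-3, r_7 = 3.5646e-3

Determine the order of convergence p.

1

Consecutive ratios: r_7/r_6 = 3.5646e-3/5.6511e-3 = 0.63078, r_6/r_5 = 5.6511e-3/8.9589e-3 = 0.630781.
p ≈ ln(0.63078)/ln(0.630781) = -0.4608/-0.4608 ≈ 1.00.
So the convergence is linear (order 1).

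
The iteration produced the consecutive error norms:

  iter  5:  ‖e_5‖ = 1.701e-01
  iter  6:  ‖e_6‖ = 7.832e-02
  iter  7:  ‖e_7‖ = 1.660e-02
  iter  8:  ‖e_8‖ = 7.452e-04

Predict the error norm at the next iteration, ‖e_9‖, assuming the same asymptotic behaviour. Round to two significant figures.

First estimate the order: p ≈ ln(‖e_8‖/‖e_7‖) / ln(‖e_7‖/‖e_6‖) = ln(7.452e-04/1.660e-02)/ln(1.660e-02/7.832e-02) = ln(0.0448916)/ln(0.211951) ≈ 2.0005.
Then ‖e_9‖ ≈ ‖e_8‖·(‖e_8‖/‖e_7‖)^p = 7.452e-04·(0.0448916)^2.0005 = 7.452e-04·0.00201213 ≈ 1.499e-06.

1.5e-6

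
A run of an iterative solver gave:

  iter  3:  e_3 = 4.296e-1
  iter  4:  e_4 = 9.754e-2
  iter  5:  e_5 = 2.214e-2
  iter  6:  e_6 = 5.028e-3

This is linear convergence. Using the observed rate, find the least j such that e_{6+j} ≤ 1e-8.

9

Rate ρ ≈ e_6/e_5 = 5.028e-3/2.214e-2 = 0.2271.
After j more steps, e_{6+j} ≈ 5.028e-3·ρ^j; need ρ^j ≤ 1e-8/5.028e-3 = 1.98886e-06.
j ≥ ln(1.98886e-06)/ln(0.2271) = -13.1279/-1.48236 = 8.856.
So 9 more iterations are needed.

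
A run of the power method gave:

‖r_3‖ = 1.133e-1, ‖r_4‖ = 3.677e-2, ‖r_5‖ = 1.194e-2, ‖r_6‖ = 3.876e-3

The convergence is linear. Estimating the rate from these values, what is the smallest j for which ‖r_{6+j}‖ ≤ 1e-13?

22

Rate ρ ≈ ‖r_6‖/‖r_5‖ = 3.876e-3/1.194e-2 = 0.3246.
After j more steps, ‖r_{6+j}‖ ≈ 3.876e-3·ρ^j; need ρ^j ≤ 1e-13/3.876e-3 = 2.57998e-11.
j ≥ ln(2.57998e-11)/ln(0.3246) = -24.3807/-1.12516 = 21.669.
So 22 more iterations are needed.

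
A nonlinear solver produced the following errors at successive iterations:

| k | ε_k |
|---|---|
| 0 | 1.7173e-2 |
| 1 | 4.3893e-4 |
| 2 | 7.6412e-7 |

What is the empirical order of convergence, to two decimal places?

1.73

p ≈ ln(ε_2/ε_1) / ln(ε_1/ε_0)
  = ln(7.6412e-7/4.3893e-4) / ln(4.3893e-4/1.7173e-2)
  = ln(0.00174087) / ln(0.0255593)
  = -6.35337 / -3.66675 ≈ 1.73270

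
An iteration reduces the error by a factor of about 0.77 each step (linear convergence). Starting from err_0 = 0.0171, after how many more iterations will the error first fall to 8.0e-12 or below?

83

After k steps, err_k ≈ 0.0171·0.77^k.
Need 0.77^k ≤ 8.0e-12/0.0171 = 4.67836e-10.
k ≥ ln(4.67836e-10)/ln(0.77) = -21.4829/-0.26136 = 82.197.
Smallest integer k = 83.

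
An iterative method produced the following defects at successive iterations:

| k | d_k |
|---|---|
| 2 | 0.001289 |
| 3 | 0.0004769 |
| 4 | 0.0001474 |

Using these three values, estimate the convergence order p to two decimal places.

p ≈ ln(d_4/d_3) / ln(d_3/d_2)
  = ln(0.0001474/0.0004769) / ln(0.0004769/0.001289)
  = ln(0.309079) / ln(0.369977)
  = -1.17416 / -0.99431 ≈ 1.18088

1.18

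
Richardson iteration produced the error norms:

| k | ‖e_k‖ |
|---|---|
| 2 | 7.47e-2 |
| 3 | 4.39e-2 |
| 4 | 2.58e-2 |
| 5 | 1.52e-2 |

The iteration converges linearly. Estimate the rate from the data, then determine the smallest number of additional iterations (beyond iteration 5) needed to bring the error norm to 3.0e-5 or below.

12

Rate ρ ≈ ‖e_5‖/‖e_4‖ = 1.52e-2/2.58e-2 = 0.5891.
After j more steps, ‖e_{5+j}‖ ≈ 1.52e-2·ρ^j; need ρ^j ≤ 3.0e-5/1.52e-2 = 0.00197368.
j ≥ ln(0.00197368)/ln(0.5891) = -6.2279/-0.52916 = 11.769.
So 12 more iterations are needed.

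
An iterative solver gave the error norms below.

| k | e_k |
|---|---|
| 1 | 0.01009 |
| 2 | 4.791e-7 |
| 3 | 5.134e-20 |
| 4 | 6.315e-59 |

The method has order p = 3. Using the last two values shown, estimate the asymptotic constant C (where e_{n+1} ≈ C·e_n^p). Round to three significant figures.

C ≈ e_4 / e_3^3
  = 6.315e-59 / (5.134e-20)^3
  = 6.315e-59 / 1.35322e-58 ≈ 0.46667

0.467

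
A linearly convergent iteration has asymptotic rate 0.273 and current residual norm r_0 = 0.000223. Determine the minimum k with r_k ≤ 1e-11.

After k steps, r_k ≈ 0.000223·0.273^k.
Need 0.273^k ≤ 1e-11/0.000223 = 4.4843e-08.
k ≥ ln(4.4843e-08)/ln(0.273) = -16.9201/-1.29828 = 13.033.
Smallest integer k = 14.

14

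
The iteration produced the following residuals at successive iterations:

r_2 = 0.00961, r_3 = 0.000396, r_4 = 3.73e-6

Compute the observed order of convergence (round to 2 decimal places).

p ≈ ln(r_4/r_3) / ln(r_3/r_2)
  = ln(3.73e-6/0.000396) / ln(0.000396/0.00961)
  = ln(0.00941919) / ln(0.0412071)
  = -4.66501 / -3.18914 ≈ 1.46278

1.46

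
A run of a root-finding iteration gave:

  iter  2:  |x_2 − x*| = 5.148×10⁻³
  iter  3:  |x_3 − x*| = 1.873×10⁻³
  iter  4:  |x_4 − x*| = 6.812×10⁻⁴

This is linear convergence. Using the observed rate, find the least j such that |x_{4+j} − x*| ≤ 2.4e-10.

Rate ρ ≈ |x_4 − x*|/|x_3 − x*| = 6.812×10⁻⁴/1.873×10⁻³ = 0.3637.
After j more steps, |x_{4+j} − x*| ≈ 6.812×10⁻⁴·ρ^j; need ρ^j ≤ 2.4e-10/6.812×10⁻⁴ = 3.52319e-07.
j ≥ ln(3.52319e-07)/ln(0.3637) = -14.8587/-1.01143 = 14.691.
So 15 more iterations are needed.

15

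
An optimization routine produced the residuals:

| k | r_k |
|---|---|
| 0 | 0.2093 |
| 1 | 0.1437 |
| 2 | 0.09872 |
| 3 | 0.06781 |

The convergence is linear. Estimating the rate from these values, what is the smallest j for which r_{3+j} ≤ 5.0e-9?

Rate ρ ≈ r_3/r_2 = 0.06781/0.09872 = 0.6869.
After j more steps, r_{3+j} ≈ 0.06781·ρ^j; need ρ^j ≤ 5.0e-9/0.06781 = 7.37354e-08.
j ≥ ln(7.37354e-08)/ln(0.6869) = -16.4228/-0.37557 = 43.728.
So 44 more iterations are needed.

44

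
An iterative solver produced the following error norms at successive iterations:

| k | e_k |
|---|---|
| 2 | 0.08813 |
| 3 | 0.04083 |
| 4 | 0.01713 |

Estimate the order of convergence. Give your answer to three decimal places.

1.129

p ≈ ln(e_4/e_3) / ln(e_3/e_2)
  = ln(0.01713/0.04083) / ln(0.04083/0.08813)
  = ln(0.419544) / ln(0.463293)
  = -0.868587 / -0.769396 ≈ 1.128921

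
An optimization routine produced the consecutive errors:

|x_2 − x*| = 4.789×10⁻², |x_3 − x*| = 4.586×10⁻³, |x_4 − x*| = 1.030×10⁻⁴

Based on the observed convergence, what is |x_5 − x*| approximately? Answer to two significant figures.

First estimate the order: p ≈ ln(|x_4 − x*|/|x_3 − x*|) / ln(|x_3 − x*|/|x_2 − x*|) = ln(1.030×10⁻⁴/4.586×10⁻³)/ln(4.586×10⁻³/4.789×10⁻²) = ln(0.0224597)/ln(0.0957611) ≈ 1.6182.
Then |x_5 − x*| ≈ |x_4 − x*|·(|x_4 − x*|/|x_3 − x*|)^p = 1.030×10⁻⁴·(0.0224597)^1.6182 = 1.030×10⁻⁴·0.00214903 ≈ 2.214e-07.

2.2e-7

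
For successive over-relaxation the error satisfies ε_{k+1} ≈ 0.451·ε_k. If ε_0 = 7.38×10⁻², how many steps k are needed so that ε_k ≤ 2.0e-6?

14

After k steps, ε_k ≈ 7.38×10⁻²·0.451^k.
Need 0.451^k ≤ 2.0e-6/7.38×10⁻² = 2.71003e-05.
k ≥ ln(2.71003e-05)/ln(0.451) = -10.5160/-0.79629 = 13.206.
Smallest integer k = 14.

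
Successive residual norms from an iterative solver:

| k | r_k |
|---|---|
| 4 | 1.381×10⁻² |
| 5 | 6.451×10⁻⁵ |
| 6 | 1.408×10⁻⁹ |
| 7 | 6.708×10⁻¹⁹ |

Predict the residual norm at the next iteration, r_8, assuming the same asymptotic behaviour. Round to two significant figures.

First estimate the order: p ≈ ln(r_7/r_6) / ln(r_6/r_5) = ln(6.708×10⁻¹⁹/1.408×10⁻⁹)/ln(1.408×10⁻⁹/6.451×10⁻⁵) = ln(4.7642e-10)/ln(2.18261e-05) ≈ 2.0000.
Then r_8 ≈ r_7·(r_7/r_6)^p = 6.708×10⁻¹⁹·(4.7642e-10)^2.0000 = 6.708×10⁻¹⁹·2.26976e-19 ≈ 1.523e-37.

1.5e-37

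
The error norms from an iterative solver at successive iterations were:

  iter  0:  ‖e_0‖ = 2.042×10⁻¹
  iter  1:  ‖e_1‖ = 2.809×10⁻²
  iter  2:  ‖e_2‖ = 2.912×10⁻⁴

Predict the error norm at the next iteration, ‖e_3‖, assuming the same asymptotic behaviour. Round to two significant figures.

7.8e-9

First estimate the order: p ≈ ln(‖e_2‖/‖e_1‖) / ln(‖e_1‖/‖e_0‖) = ln(2.912×10⁻⁴/2.809×10⁻²)/ln(2.809×10⁻²/2.042×10⁻¹) = ln(0.0103667)/ln(0.137561) ≈ 2.3034.
Then ‖e_3‖ ≈ ‖e_2‖·(‖e_2‖/‖e_1‖)^p = 2.912×10⁻⁴·(0.0103667)^2.3034 = 2.912×10⁻⁴·2.68674e-05 ≈ 7.824e-09.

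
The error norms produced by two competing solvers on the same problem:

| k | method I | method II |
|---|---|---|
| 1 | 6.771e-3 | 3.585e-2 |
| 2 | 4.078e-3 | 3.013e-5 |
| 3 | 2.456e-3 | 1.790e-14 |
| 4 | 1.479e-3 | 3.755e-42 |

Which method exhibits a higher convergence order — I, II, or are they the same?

II

Method I: p ≈ ln(1.479e-3/2.456e-3)/ln(2.456e-3/4.078e-3) ≈ 1.00.
Method II: p ≈ ln(3.755e-42/1.790e-14)/ln(1.790e-14/3.013e-5) ≈ 3.00.
Method II has the higher order (≈3.0 vs ≈1.0).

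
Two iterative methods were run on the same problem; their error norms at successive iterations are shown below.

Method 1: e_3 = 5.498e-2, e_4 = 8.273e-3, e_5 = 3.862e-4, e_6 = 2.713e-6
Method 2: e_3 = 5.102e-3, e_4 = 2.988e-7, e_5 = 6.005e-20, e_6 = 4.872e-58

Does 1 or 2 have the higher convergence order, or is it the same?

Method 1: p ≈ ln(2.713e-6/3.862e-4)/ln(3.862e-4/8.273e-3) ≈ 1.62.
Method 2: p ≈ ln(4.872e-58/6.005e-20)/ln(6.005e-20/2.988e-7) ≈ 3.00.
Method 2 has the higher order (≈3.0 vs ≈1.6).

2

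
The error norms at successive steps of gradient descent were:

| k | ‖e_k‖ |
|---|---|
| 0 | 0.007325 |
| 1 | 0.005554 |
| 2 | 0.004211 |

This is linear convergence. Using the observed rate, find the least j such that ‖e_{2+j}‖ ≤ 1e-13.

Rate ρ ≈ ‖e_2‖/‖e_1‖ = 0.004211/0.005554 = 0.7582.
After j more steps, ‖e_{2+j}‖ ≈ 0.004211·ρ^j; need ρ^j ≤ 1e-13/0.004211 = 2.37473e-11.
j ≥ ln(2.37473e-11)/ln(0.7582) = -24.4636/-0.27681 = 88.377.
So 89 more iterations are needed.

89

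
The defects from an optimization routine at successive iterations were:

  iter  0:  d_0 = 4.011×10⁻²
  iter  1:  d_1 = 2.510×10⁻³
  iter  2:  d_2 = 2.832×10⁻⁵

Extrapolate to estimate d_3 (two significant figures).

2.0e-8

First estimate the order: p ≈ ln(d_2/d_1) / ln(d_1/d_0) = ln(2.832×10⁻⁵/2.510×10⁻³)/ln(2.510×10⁻³/4.011×10⁻²) = ln(0.0112829)/ln(0.0625779) ≈ 1.6182.
Then d_3 ≈ d_2·(d_2/d_1)^p = 2.832×10⁻⁵·(0.0112829)^1.6182 = 2.832×10⁻⁵·0.000705387 ≈ 1.998e-08.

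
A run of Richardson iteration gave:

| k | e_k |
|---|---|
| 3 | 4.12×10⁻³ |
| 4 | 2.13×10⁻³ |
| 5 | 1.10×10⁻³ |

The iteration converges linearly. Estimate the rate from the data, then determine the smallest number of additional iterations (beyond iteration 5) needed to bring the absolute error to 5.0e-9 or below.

19

Rate ρ ≈ e_5/e_4 = 1.10×10⁻³/2.13×10⁻³ = 0.5164.
After j more steps, e_{5+j} ≈ 1.10×10⁻³·ρ^j; need ρ^j ≤ 5.0e-9/1.10×10⁻³ = 4.54545e-06.
j ≥ ln(4.54545e-06)/ln(0.5164) = -12.3014/-0.66087 = 18.614.
So 19 more iterations are needed.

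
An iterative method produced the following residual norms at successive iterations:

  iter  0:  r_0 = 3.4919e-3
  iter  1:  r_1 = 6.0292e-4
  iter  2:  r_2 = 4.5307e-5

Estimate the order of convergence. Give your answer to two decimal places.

1.47

p ≈ ln(r_2/r_1) / ln(r_1/r_0)
  = ln(4.5307e-5/6.0292e-4) / ln(6.0292e-4/3.4919e-3)
  = ln(0.075146) / ln(0.172662)
  = -2.58832 / -1.75642 ≈ 1.47363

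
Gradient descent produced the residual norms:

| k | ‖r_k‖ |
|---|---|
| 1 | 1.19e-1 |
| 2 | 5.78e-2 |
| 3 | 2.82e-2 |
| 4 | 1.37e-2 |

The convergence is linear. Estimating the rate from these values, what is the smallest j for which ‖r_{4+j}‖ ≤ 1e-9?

Rate ρ ≈ ‖r_4‖/‖r_3‖ = 1.37e-2/2.82e-2 = 0.4858.
After j more steps, ‖r_{4+j}‖ ≈ 1.37e-2·ρ^j; need ρ^j ≤ 1e-9/1.37e-2 = 7.29927e-08.
j ≥ ln(7.29927e-08)/ln(0.4858) = -16.4329/-0.72196 = 22.762.
So 23 more iterations are needed.

23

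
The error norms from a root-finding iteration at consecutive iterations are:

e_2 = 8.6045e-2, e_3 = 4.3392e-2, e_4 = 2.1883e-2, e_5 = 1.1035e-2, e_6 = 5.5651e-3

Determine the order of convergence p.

1

Consecutive ratios: e_6/e_5 = 5.5651e-3/1.1035e-2 = 0.504314, e_5/e_4 = 1.1035e-2/2.1883e-2 = 0.504273.
p ≈ ln(0.504314)/ln(0.504273) = -0.6846/-0.6846 ≈ 1.00.
So the convergence is linear (order 1).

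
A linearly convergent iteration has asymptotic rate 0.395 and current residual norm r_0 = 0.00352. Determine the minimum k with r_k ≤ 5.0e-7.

After k steps, r_k ≈ 0.00352·0.395^k.
Need 0.395^k ≤ 5.0e-7/0.00352 = 0.000142045.
k ≥ ln(0.000142045)/ln(0.395) = -8.8594/-0.92887 = 9.538.
Smallest integer k = 10.

10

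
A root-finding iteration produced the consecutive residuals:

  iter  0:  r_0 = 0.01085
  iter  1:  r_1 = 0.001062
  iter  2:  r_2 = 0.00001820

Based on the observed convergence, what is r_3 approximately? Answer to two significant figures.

1.5e-8

First estimate the order: p ≈ ln(r_2/r_1) / ln(r_1/r_0) = ln(0.00001820/0.001062)/ln(0.001062/0.01085) = ln(0.0171375)/ln(0.0978802) ≈ 1.7498.
Then r_3 ≈ r_2·(r_2/r_1)^p = 0.00001820·(0.0171375)^1.7498 = 0.00001820·0.000812384 ≈ 1.479e-08.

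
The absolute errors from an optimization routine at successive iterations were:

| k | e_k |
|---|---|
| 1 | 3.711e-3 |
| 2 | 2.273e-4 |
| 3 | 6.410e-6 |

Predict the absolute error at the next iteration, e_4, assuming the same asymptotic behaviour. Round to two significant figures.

First estimate the order: p ≈ ln(e_3/e_2) / ln(e_2/e_1) = ln(6.410e-6/2.273e-4)/ln(2.273e-4/3.711e-3) = ln(0.0282006)/ln(0.0612503) ≈ 1.2777.
Then e_4 ≈ e_3·(e_3/e_2)^p = 6.410e-6·(0.0282006)^1.2777 = 6.410e-6·0.0104688 ≈ 6.711e-08.

6.7e-8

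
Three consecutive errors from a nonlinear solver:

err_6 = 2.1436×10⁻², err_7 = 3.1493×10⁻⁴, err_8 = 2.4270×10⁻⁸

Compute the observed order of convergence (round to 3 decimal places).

p ≈ ln(err_8/err_7) / ln(err_7/err_6)
  = ln(2.4270×10⁻⁸/3.1493×10⁻⁴) / ln(3.1493×10⁻⁴/2.1436×10⁻²)
  = ln(7.70647e-05) / ln(0.0146916)
  = -9.470865 / -4.220479 ≈ 2.244026

2.244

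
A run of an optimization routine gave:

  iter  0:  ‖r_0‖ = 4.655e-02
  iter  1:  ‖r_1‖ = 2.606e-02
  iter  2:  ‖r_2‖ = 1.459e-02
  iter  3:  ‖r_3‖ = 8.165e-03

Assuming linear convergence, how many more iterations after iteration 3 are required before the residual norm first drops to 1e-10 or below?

Rate ρ ≈ ‖r_3‖/‖r_2‖ = 8.165e-03/1.459e-02 = 0.5596.
After j more steps, ‖r_{3+j}‖ ≈ 8.165e-03·ρ^j; need ρ^j ≤ 1e-10/8.165e-03 = 1.22474e-08.
j ≥ ln(1.22474e-08)/ln(0.5596) = -18.2180/-0.58053 = 31.382.
So 32 more iterations are needed.

32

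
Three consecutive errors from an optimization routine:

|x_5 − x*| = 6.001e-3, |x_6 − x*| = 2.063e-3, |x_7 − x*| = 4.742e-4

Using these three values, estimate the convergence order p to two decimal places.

1.38

p ≈ ln(|x_7 − x*|/|x_6 − x*|) / ln(|x_6 − x*|/|x_5 − x*|)
  = ln(4.742e-4/2.063e-3) / ln(2.063e-3/6.001e-3)
  = ln(0.229859) / ln(0.343776)
  = -1.47029 / -1.06776 ≈ 1.37699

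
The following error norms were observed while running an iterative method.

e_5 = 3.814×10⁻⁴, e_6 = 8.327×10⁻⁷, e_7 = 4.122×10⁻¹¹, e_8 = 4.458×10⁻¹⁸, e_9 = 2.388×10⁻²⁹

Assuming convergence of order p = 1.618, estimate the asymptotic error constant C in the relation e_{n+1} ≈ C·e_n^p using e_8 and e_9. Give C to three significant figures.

C ≈ e_9 / e_8^1.618
  = 2.388×10⁻²⁹ / (4.458×10⁻¹⁸)^1.618
  = 2.388×10⁻²⁹ / 8.43934e-29 ≈ 0.28296

0.283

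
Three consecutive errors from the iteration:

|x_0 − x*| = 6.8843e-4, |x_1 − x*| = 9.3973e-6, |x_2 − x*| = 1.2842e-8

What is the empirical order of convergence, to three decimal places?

p ≈ ln(|x_2 − x*|/|x_1 − x*|) / ln(|x_1 − x*|/|x_0 − x*|)
  = ln(1.2842e-8/9.3973e-6) / ln(9.3973e-6/6.8843e-4)
  = ln(0.00136656) / ln(0.0136503)
  = -6.595459 / -4.293994 ≈ 1.535973

1.536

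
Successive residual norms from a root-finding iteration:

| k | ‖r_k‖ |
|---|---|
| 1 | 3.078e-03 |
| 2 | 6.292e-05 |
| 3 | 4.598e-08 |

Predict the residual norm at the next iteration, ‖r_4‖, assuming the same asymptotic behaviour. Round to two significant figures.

First estimate the order: p ≈ ln(‖r_3‖/‖r_2‖) / ln(‖r_2‖/‖r_1‖) = ln(4.598e-08/6.292e-05)/ln(6.292e-05/3.078e-03) = ln(0.000730769)/ln(0.0204418) ≈ 1.8563.
Then ‖r_4‖ ≈ ‖r_3‖·(‖r_3‖/‖r_2‖)^p = 4.598e-08·(0.000730769)^1.8563 = 4.598e-08·1.50742e-06 ≈ 6.931e-14.

6.9e-14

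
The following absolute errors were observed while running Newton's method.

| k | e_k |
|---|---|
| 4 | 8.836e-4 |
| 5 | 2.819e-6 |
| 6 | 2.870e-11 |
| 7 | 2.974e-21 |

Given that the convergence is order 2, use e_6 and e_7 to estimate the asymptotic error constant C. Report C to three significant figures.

3.61

C ≈ e_7 / e_6^2
  = 2.974e-21 / (2.870e-11)^2
  = 2.974e-21 / 8.2369e-22 ≈ 3.6106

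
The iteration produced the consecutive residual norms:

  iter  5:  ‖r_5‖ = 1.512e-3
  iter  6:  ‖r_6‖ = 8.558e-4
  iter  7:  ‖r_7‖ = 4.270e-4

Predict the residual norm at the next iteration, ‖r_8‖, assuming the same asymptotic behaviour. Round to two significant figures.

1.8e-4

First estimate the order: p ≈ ln(‖r_7‖/‖r_6‖) / ln(‖r_6‖/‖r_5‖) = ln(4.270e-4/8.558e-4)/ln(8.558e-4/1.512e-3) = ln(0.498948)/ln(0.566005) ≈ 1.2216.
Then ‖r_8‖ ≈ ‖r_7‖·(‖r_7‖/‖r_6‖)^p = 4.270e-4·(0.498948)^1.2216 = 4.270e-4·0.427705 ≈ 0.0001826.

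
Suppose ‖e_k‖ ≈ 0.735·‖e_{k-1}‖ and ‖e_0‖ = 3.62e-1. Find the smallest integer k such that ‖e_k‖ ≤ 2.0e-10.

After k steps, ‖e_k‖ ≈ 3.62e-1·0.735^k.
Need 0.735^k ≤ 2.0e-10/3.62e-1 = 5.52486e-10.
k ≥ ln(5.52486e-10)/ln(0.735) = -21.3166/-0.30788 = 69.237.
Smallest integer k = 70.

70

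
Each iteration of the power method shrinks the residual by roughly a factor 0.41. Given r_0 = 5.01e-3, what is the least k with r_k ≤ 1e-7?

After k steps, r_k ≈ 5.01e-3·0.41^k.
Need 0.41^k ≤ 1e-7/5.01e-3 = 1.99601e-05.
k ≥ ln(1.99601e-05)/ln(0.41) = -10.8218/-0.89160 = 12.138.
Smallest integer k = 13.

13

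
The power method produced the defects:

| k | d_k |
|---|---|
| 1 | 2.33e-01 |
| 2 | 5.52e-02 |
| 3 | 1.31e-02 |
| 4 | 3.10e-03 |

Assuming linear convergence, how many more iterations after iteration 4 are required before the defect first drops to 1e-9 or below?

Rate ρ ≈ d_4/d_3 = 3.10e-03/1.31e-02 = 0.2366.
After j more steps, d_{4+j} ≈ 3.10e-03·ρ^j; need ρ^j ≤ 1e-9/3.10e-03 = 3.22581e-07.
j ≥ ln(3.22581e-07)/ln(0.2366) = -14.9469/-1.44138 = 10.370.
So 11 more iterations are needed.

11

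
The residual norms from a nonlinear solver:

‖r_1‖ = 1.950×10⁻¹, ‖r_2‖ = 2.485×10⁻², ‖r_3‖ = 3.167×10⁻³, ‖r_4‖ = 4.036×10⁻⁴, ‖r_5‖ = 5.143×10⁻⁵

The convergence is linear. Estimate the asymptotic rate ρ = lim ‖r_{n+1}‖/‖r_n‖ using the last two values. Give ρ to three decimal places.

0.127

ρ ≈ ‖r_5‖/‖r_4‖ = 5.143×10⁻⁵/4.036×10⁻⁴ = 0.12743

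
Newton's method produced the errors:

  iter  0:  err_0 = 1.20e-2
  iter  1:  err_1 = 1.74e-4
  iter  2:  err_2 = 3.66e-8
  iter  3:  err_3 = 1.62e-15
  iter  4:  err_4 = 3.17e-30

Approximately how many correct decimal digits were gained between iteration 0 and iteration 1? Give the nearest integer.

2

Digits gained ≈ log₁₀(err_0/err_1) = log₁₀(1.20e-2/1.74e-4) = log₁₀(68.9655) ≈ 1.839.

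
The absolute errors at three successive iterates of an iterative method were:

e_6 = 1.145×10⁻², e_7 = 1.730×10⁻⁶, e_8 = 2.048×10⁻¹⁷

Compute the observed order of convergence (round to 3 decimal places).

2.860

p ≈ ln(e_8/e_7) / ln(e_7/e_6)
  = ln(2.048×10⁻¹⁷/1.730×10⁻⁶) / ln(1.730×10⁻⁶/1.145×10⁻²)
  = ln(1.18382e-11) / ln(0.000151092)
  = -25.159690 / -8.797622 ≈ 2.859828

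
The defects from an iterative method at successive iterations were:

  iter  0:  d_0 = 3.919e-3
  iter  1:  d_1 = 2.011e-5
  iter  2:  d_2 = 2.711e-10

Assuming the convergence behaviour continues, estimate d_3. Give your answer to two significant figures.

First estimate the order: p ≈ ln(d_2/d_1) / ln(d_1/d_0) = ln(2.711e-10/2.011e-5)/ln(2.011e-5/3.919e-3) = ln(1.34809e-05)/ln(0.00513141) ≈ 2.1270.
Then d_3 ≈ d_2·(d_2/d_1)^p = 2.711e-10·(1.34809e-05)^2.1270 = 2.711e-10·4.37434e-11 ≈ 1.186e-20.

1.2e-20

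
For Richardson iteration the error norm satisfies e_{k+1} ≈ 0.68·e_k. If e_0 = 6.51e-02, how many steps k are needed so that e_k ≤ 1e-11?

After k steps, e_k ≈ 6.51e-02·0.68^k.
Need 0.68^k ≤ 1e-11/6.51e-02 = 1.5361e-10.
k ≥ ln(1.5361e-10)/ln(0.68) = -22.5966/-0.38566 = 58.592.
Smallest integer k = 59.

59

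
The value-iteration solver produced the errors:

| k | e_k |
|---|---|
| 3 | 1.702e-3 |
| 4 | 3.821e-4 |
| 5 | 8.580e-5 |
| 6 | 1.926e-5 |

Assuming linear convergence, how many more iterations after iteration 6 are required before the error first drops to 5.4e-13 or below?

12

Rate ρ ≈ e_6/e_5 = 1.926e-5/8.580e-5 = 0.2245.
After j more steps, e_{6+j} ≈ 1.926e-5·ρ^j; need ρ^j ≤ 5.4e-13/1.926e-5 = 2.80374e-08.
j ≥ ln(2.80374e-08)/ln(0.2245) = -17.3897/-1.49388 = 11.641.
So 12 more iterations are needed.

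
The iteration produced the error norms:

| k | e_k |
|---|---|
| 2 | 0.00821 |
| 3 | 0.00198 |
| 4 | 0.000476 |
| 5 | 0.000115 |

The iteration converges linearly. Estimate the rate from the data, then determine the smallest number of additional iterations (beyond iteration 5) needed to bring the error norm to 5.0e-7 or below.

4

Rate ρ ≈ e_5/e_4 = 0.000115/0.000476 = 0.2416.
After j more steps, e_{5+j} ≈ 0.000115·ρ^j; need ρ^j ≤ 5.0e-7/0.000115 = 0.00434783.
j ≥ ln(0.00434783)/ln(0.2416) = -5.4381/-1.42047 = 3.828.
So 4 more iterations are needed.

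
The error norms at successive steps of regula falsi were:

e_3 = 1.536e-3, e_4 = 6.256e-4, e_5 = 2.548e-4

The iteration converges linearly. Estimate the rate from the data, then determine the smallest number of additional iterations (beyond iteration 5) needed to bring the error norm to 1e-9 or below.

14

Rate ρ ≈ e_5/e_4 = 2.548e-4/6.256e-4 = 0.4073.
After j more steps, e_{5+j} ≈ 2.548e-4·ρ^j; need ρ^j ≤ 1e-9/2.548e-4 = 3.92465e-06.
j ≥ ln(3.92465e-06)/ln(0.4073) = -12.4482/-0.89821 = 13.859.
So 14 more iterations are needed.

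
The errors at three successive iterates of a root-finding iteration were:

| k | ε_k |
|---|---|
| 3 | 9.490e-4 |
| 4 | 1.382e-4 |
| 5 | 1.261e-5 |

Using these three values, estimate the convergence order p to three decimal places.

p ≈ ln(ε_5/ε_4) / ln(ε_4/ε_3)
  = ln(1.261e-5/1.382e-4) / ln(1.382e-4/9.490e-4)
  = ln(0.0912446) / ln(0.145627)
  = -2.394211 / -1.926707 ≈ 1.242644

1.243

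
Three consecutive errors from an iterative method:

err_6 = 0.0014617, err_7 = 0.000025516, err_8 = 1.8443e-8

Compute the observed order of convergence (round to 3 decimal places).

p ≈ ln(err_8/err_7) / ln(err_7/err_6)
  = ln(1.8443e-8/0.000025516) / ln(0.000025516/0.0014617)
  = ln(0.000722801) / ln(0.0174564)
  = -7.232377 / -4.048049 ≈ 1.786633

1.787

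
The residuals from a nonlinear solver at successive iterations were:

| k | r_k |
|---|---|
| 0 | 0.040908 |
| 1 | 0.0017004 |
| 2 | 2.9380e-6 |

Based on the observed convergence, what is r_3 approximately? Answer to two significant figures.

8.8e-12

First estimate the order: p ≈ ln(r_2/r_1) / ln(r_1/r_0) = ln(2.9380e-6/0.0017004)/ln(0.0017004/0.040908) = ln(0.00172783)/ln(0.0415664) ≈ 2.0000.
Then r_3 ≈ r_2·(r_2/r_1)^p = 2.9380e-6·(0.00172783)^2.0000 = 2.9380e-6·2.9854e-06 ≈ 8.771e-12.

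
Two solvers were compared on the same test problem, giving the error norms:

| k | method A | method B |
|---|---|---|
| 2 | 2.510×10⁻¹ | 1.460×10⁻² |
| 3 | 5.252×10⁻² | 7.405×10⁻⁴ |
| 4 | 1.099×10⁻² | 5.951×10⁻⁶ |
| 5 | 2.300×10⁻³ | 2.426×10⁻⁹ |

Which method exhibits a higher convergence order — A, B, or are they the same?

B

Method A: p ≈ ln(2.300×10⁻³/1.099×10⁻²)/ln(1.099×10⁻²/5.252×10⁻²) ≈ 1.00.
Method B: p ≈ ln(2.426×10⁻⁹/5.951×10⁻⁶)/ln(5.951×10⁻⁶/7.405×10⁻⁴) ≈ 1.62.
Method B has the higher order (≈1.6 vs ≈1.0).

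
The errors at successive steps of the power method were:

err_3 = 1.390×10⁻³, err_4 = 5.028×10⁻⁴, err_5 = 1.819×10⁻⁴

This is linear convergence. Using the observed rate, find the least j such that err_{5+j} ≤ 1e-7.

8

Rate ρ ≈ err_5/err_4 = 1.819×10⁻⁴/5.028×10⁻⁴ = 0.3618.
After j more steps, err_{5+j} ≈ 1.819×10⁻⁴·ρ^j; need ρ^j ≤ 1e-7/1.819×10⁻⁴ = 0.000549753.
j ≥ ln(0.000549753)/ln(0.3618) = -7.5060/-1.01666 = 7.383.
So 8 more iterations are needed.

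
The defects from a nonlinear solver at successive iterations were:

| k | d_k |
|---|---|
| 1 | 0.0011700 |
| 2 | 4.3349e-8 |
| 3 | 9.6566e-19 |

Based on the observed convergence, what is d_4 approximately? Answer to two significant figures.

First estimate the order: p ≈ ln(d_3/d_2) / ln(d_2/d_1) = ln(9.6566e-19/4.3349e-8)/ln(4.3349e-8/0.0011700) = ln(2.22764e-11)/ln(3.70504e-05) ≈ 2.4039.
Then d_4 ≈ d_3·(d_3/d_2)^p = 9.6566e-19·(2.22764e-11)^2.4039 = 9.6566e-19·2.47334e-26 ≈ 2.388e-44.

2.4e-44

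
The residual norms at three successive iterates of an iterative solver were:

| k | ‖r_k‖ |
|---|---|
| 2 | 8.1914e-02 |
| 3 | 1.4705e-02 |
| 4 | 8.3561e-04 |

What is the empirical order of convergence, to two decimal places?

p ≈ ln(‖r_4‖/‖r_3‖) / ln(‖r_3‖/‖r_2‖)
  = ln(8.3561e-04/1.4705e-02) / ln(1.4705e-02/8.1914e-02)
  = ln(0.0568249) / ln(0.179518)
  = -2.86778 / -1.71748 ≈ 1.66976

1.67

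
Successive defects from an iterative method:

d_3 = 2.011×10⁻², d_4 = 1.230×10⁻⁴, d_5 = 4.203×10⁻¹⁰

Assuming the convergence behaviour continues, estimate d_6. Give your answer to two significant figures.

1.3e-23

First estimate the order: p ≈ ln(d_5/d_4) / ln(d_4/d_3) = ln(4.203×10⁻¹⁰/1.230×10⁻⁴)/ln(1.230×10⁻⁴/2.011×10⁻²) = ln(3.41707e-06)/ln(0.00611636) ≈ 2.4695.
Then d_6 ≈ d_5·(d_5/d_4)^p = 4.203×10⁻¹⁰·(3.41707e-06)^2.4695 = 4.203×10⁻¹⁰·3.16853e-14 ≈ 1.332e-23.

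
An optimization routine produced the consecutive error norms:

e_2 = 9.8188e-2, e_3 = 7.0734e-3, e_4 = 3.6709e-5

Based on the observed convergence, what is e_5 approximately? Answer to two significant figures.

First estimate the order: p ≈ ln(e_4/e_3) / ln(e_3/e_2) = ln(3.6709e-5/7.0734e-3)/ln(7.0734e-3/9.8188e-2) = ln(0.00518972)/ln(0.0720394) ≈ 2.0000.
Then e_5 ≈ e_4·(e_4/e_3)^p = 3.6709e-5·(0.00518972)^2.0000 = 3.6709e-5·2.69332e-05 ≈ 9.887e-10.

9.9e-10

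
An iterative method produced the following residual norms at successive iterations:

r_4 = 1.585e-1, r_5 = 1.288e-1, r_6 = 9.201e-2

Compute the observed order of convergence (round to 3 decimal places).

p ≈ ln(r_6/r_5) / ln(r_5/r_4)
  = ln(9.201e-2/1.288e-1) / ln(1.288e-1/1.585e-1)
  = ln(0.714363) / ln(0.812618)
  = -0.336364 / -0.207494 ≈ 1.621078

1.621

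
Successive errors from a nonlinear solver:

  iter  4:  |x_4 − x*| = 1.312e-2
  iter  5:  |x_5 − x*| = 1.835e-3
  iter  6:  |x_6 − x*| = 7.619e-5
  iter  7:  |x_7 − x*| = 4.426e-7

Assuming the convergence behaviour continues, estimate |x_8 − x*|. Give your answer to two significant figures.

1.1e-10

First estimate the order: p ≈ ln(|x_7 − x*|/|x_6 − x*|) / ln(|x_6 − x*|/|x_5 − x*|) = ln(4.426e-7/7.619e-5)/ln(7.619e-5/1.835e-3) = ln(0.00580916)/ln(0.0415204) ≈ 1.6182.
Then |x_8 − x*| ≈ |x_7 − x*|·(|x_7 − x*|/|x_6 − x*|)^p = 4.426e-7·(0.00580916)^1.6182 = 4.426e-7·0.000240929 ≈ 1.066e-10.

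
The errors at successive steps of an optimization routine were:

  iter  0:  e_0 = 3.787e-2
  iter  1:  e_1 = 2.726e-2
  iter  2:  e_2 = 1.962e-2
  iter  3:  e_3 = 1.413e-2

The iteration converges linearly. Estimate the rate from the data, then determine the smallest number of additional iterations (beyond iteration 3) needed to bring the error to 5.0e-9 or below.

Rate ρ ≈ e_3/e_2 = 1.413e-2/1.962e-2 = 0.7202.
After j more steps, e_{3+j} ≈ 1.413e-2·ρ^j; need ρ^j ≤ 5.0e-9/1.413e-2 = 3.53857e-07.
j ≥ ln(3.53857e-07)/ln(0.7202) = -14.8544/-0.32823 = 45.256.
So 46 more iterations are needed.

46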